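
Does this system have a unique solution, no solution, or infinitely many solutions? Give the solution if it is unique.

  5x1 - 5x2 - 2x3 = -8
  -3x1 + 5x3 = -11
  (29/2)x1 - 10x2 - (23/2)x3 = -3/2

Row-reduce:
R1 ← R1 / (5).
R2 ← R2 + 3·R1.
R3 ← R3 − 29/2·R1.
R2 ← R2 / (-3).
R1 ← R1 + 1·R2.
R3 ← R3 − 9/2·R2.
Row 3 reduces to 0 = -2, a contradiction. The system is inconsistent.

no solution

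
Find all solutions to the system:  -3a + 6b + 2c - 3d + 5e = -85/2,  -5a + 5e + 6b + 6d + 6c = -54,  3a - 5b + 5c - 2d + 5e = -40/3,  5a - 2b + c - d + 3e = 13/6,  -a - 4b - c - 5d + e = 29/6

a = 2, b = -7/3, c = -3, d = 1/2, e = -3

Row-reduce the augmented matrix:
R1 ← R1 / (-3).
R2 ← R2 + 5·R1.
R3 ← R3 − 3·R1.
R4 ← R4 − 5·R1.
R5 ← R5 + 1·R1.
R2 ← R2 / (-4).
R1 ← R1 + 2·R2.
R3 ← R3 − 1·R2.
R4 ← R4 − 8·R2.
R5 ← R5 + 6·R2.
R3 ← R3 / (23/3).
R1 ← R1 + 2·R3.
R2 ← R2 + 2/3·R3.
R4 ← R4 − 29/3·R3.
R5 ← R5 + 17/3·R3.
R4 ← R4 / (1733/92).
R1 ← R1 + 117/23·R4.
R2 ← R2 + 271/92·R4.
R3 ← R3 + 27/92·R4.
R5 ← R5 + 2039/92·R4.
R5 ← R5 / (5200/1733).
R1 ← R1 − 919/1733·R5.
R2 ← R2 − 958/1733·R5.
R3 ← R3 − 1886/1733·R5.
R4 ← R4 + 634/1733·R5.
Reading off the reduced rows gives a = 2, b = -7/3, c = -3, d = 1/2, e = -3.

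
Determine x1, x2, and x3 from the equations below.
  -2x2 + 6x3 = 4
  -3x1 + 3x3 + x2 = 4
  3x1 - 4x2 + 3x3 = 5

x1 = -4, x2 = -5, x3 = -1

Row-reduce the augmented matrix:
Swap R1 and R2.
R1 ← R1 / (-3).
R3 ← R3 − 3·R1.
R2 ← R2 / (-2).
R1 ← R1 + 1/3·R2.
R3 ← R3 + 3·R2.
R3 ← R3 / (-3).
R1 ← R1 + 2·R3.
R2 ← R2 + 3·R3.
Reading off the reduced rows gives x1 = -4, x2 = -5, x3 = -1.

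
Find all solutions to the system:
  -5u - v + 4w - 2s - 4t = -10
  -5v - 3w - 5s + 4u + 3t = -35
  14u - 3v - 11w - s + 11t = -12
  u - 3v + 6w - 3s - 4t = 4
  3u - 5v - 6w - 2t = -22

Row-reduce:
R1 ← R1 / (-5).
R2 ← R2 − 4·R1.
R3 ← R3 − 14·R1.
R4 ← R4 − 1·R1.
R5 ← R5 − 3·R1.
R2 ← R2 / (-29/5).
R1 ← R1 − 1/5·R2.
R3 ← R3 + 29/5·R2.
R4 ← R4 + 16/5·R2.
R5 ← R5 + 28/5·R2.
Swap R3 and R4.
R3 ← R3 / (194/29).
R1 ← R1 + 23/29·R3.
R2 ← R2 + 1/29·R3.
R5 ← R5 + 110/29·R3.
Swap R4 and R5.
R4 ← R4 / (515/97).
R1 ← R1 − 39/194·R4.
R2 ← R2 − 221/194·R4.
R3 ← R3 − 7/194·R4.
Row 5 reduces to 0 = 3, a contradiction. The system is inconsistent.

no solution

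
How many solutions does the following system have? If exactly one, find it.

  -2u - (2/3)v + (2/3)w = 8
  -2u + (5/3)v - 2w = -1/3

infinitely many solutions

Row-reduce:
R1 ← R1 / (-2).
R2 ← R2 + 2·R1.
R2 ← R2 / (7/3).
R1 ← R1 − 1/3·R2.
Rank is 2 with 3 unknowns, leaving w free.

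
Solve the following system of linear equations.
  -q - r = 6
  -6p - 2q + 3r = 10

infinitely many solutions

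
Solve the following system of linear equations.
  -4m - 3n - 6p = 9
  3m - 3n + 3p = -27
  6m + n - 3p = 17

Row-reduce the augmented matrix:
R1 ← R1 / (-4).
R2 ← R2 − 3·R1.
R3 ← R3 − 6·R1.
R2 ← R2 / (-21/4).
R1 ← R1 − 3/4·R2.
R3 ← R3 + 7/2·R2.
R3 ← R3 / (-11).
R1 ← R1 − 9/7·R3.
R2 ← R2 − 2/7·R3.
Reading off the reduced rows gives m = 0, n = 5, p = -4.

m = 0, n = 5, p = -4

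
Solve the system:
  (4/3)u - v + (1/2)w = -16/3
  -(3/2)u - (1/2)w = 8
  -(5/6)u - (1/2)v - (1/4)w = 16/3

infinitely many solutions

Row-reduce:
R1 ← R1 / (4/3).
R2 ← R2 + 3/2·R1.
R3 ← R3 + 5/6·R1.
R2 ← R2 / (-9/8).
R1 ← R1 + 3/4·R2.
R3 ← R3 + 9/8·R2.
Rank is 2 with 3 unknowns, leaving w free.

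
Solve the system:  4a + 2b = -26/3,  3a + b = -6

From equation 2: b = -6 − 3·a.
Substitute into equation 1 and solve: a = -5/3.
Then b = -1.

a = -5/3, b = -1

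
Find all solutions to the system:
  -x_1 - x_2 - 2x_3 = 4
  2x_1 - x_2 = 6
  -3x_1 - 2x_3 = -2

infinitely many solutions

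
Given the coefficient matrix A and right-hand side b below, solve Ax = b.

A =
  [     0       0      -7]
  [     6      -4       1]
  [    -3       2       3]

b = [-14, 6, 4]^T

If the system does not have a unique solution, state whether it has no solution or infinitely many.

infinitely many solutions

Row-reduce:
Swap R1 and R2.
R1 ← R1 / (6).
R3 ← R3 + 3·R1.
R2 ← R2 / (-7).
R1 ← R1 − 1/6·R2.
R3 ← R3 − 7/2·R2.
Rank is 2 with 3 unknowns, leaving x_2 free.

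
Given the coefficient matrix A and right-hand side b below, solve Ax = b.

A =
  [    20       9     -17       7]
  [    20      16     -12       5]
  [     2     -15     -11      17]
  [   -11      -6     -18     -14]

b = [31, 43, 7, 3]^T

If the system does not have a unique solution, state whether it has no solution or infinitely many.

x_1 = -3, x_2 = 4, x_3 = -2, x_4 = 3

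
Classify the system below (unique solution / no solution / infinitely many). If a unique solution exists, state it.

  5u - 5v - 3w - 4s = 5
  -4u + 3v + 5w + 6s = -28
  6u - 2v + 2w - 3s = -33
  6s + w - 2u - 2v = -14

u = -5, v = 0, w = -6, s = -3

Row-reduce the augmented matrix:
R1 ← R1 / (5).
R2 ← R2 + 4·R1.
R3 ← R3 − 6·R1.
R4 ← R4 + 2·R1.
R2 ← R2 / (-1).
R1 ← R1 + 1·R2.
R3 ← R3 − 4·R2.
R4 ← R4 + 4·R2.
R3 ← R3 / (16).
R1 ← R1 + 16/5·R3.
R2 ← R2 + 13/5·R3.
R4 ← R4 + 53/5·R3.
R4 ← R4 / (29/16).
R1 ← R1 + 1·R4.
R2 ← R2 + 11/16·R4.
R3 ← R3 − 13/16·R4.
Reading off the reduced rows gives u = -5, v = 0, w = -6, s = -3.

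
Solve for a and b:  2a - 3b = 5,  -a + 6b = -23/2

a = -1/2, b = -2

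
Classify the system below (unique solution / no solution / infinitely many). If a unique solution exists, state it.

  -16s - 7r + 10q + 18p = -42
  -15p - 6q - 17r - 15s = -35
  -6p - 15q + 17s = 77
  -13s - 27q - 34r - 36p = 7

Row-reduce:
R1 ← R1 / (18).
R2 ← R2 + 15·R1.
R3 ← R3 + 6·R1.
R4 ← R4 + 36·R1.
R2 ← R2 / (7/3).
R1 ← R1 − 5/9·R2.
R3 ← R3 + 35/3·R2.
R4 ← R4 + 7·R2.
R3 ← R3 / (-233/2).
R1 ← R1 − 106/21·R3.
R2 ← R2 + 137/14·R3.
R4 ← R4 + 233/2·R3.
Rank is 3 with 4 unknowns, leaving s free.

infinitely many solutions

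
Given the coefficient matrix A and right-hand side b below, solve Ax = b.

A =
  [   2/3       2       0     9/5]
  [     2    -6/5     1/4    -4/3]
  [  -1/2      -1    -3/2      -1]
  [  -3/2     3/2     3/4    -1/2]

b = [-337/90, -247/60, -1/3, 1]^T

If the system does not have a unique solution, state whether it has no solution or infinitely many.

Row-reduce the augmented matrix:
R1 ← R1 / (2/3).
R2 ← R2 − 2·R1.
R3 ← R3 + 1/2·R1.
R4 ← R4 + 3/2·R1.
R2 ← R2 / (-36/5).
R1 ← R1 − 3·R2.
R3 ← R3 − 1/2·R2.
R4 ← R4 − 6·R2.
R3 ← R3 / (-427/288).
R1 ← R1 − 5/48·R3.
R2 ← R2 + 5/144·R3.
R4 ← R4 − 23/24·R3.
R4 ← R4 / (-18251/8540).
R1 ← R1 + 243/2135·R4.
R2 ← R2 − 801/854·R4.
R3 ← R3 − 508/6405·R4.
Reading off the reduced rows gives x_1 = -8/3, x_2 = -7/3, x_3 = 5/3, x_4 = 3/2.

x_1 = -8/3, x_2 = -7/3, x_3 = 5/3, x_4 = 3/2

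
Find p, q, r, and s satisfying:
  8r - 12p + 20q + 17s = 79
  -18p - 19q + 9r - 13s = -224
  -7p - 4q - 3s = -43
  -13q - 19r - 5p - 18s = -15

p = 2, q = 5, r = -6, s = 3

Row-reduce the augmented matrix:
R1 ← R1 / (-12).
R2 ← R2 + 18·R1.
R3 ← R3 + 7·R1.
R4 ← R4 + 5·R1.
R2 ← R2 / (-49).
R1 ← R1 + 5/3·R2.
R3 ← R3 + 47/3·R2.
R4 ← R4 + 64/3·R2.
R3 ← R3 / (-545/147).
R1 ← R1 + 83/147·R3.
R2 ← R2 − 3/49·R3.
R4 ← R4 + 3091/147·R3.
R4 ← R4 / (-5317/1090).
R1 ← R1 + 8/545·R4.
R2 ← R2 − 1691/2180·R4.
R3 ← R3 − 357/2180·R4.
Reading off the reduced rows gives p = 2, q = 5, r = -6, s = 3.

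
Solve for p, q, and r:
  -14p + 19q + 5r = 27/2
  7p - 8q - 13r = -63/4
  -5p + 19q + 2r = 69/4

p = 3/4, q = 1, r = 1

Row-reduce the augmented matrix:
R1 ← R1 / (-14).
R2 ← R2 − 7·R1.
R3 ← R3 + 5·R1.
R2 ← R2 / (3/2).
R1 ← R1 + 19/14·R2.
R3 ← R3 − 171/14·R2.
R3 ← R3 / (600/7).
R1 ← R1 + 69/7·R3.
R2 ← R2 + 7·R3.
Reading off the reduced rows gives p = 3/4, q = 1, r = 1.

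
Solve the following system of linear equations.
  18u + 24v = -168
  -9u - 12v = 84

infinitely many solutions

Row-reduce:
R1 ← R1 / (18).
R2 ← R2 + 9·R1.
Rank is 1 with 2 unknowns, leaving v free.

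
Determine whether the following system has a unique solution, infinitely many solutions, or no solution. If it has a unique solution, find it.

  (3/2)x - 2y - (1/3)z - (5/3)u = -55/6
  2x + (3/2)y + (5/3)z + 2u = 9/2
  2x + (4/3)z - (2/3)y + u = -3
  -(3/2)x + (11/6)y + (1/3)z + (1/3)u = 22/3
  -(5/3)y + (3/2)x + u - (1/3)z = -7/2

Row-reduce:
R1 ← R1 / (3/2).
R2 ← R2 − 2·R1.
R3 ← R3 − 2·R1.
R4 ← R4 + 3/2·R1.
R5 ← R5 − 3/2·R1.
R2 ← R2 / (25/6).
R1 ← R1 + 4/3·R2.
R3 ← R3 − 2·R2.
R4 ← R4 + 1/6·R2.
R5 ← R5 − 1/3·R2.
R3 ← R3 / (172/225).
R1 ← R1 − 34/75·R3.
R2 ← R2 − 38/75·R3.
R4 ← R4 − 19/225·R3.
R5 ← R5 + 38/225·R3.
R4 ← R4 / (-223/172).
R1 ← R1 + 121/258·R4.
R2 ← R2 − 19/86·R4.
R3 ← R3 − 269/172·R4.
R5 ← R5 − 223/86·R4.
Row 5 reduces to 0 = 2, a contradiction. The system is inconsistent.

no solution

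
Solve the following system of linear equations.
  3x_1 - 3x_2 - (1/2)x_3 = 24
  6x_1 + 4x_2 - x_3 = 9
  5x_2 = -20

no solution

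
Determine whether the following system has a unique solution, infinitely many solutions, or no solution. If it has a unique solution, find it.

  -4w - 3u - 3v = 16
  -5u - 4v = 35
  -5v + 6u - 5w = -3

u = -3, v = -5, w = 2

Row-reduce the augmented matrix:
R1 ← R1 / (-3).
R2 ← R2 + 5·R1.
R3 ← R3 − 6·R1.
R1 ← R1 − 1·R2.
R3 ← R3 + 11·R2.
R3 ← R3 / (181/3).
R1 ← R1 + 16/3·R3.
R2 ← R2 − 20/3·R3.
Reading off the reduced rows gives u = -3, v = -5, w = 2.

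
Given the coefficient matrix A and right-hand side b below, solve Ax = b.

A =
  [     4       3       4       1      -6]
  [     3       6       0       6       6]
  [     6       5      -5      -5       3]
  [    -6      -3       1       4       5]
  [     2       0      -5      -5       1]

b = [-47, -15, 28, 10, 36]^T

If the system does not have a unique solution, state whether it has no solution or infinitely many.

Row-reduce:
R1 ← R1 / (4).
R2 ← R2 − 3·R1.
R3 ← R3 − 6·R1.
R4 ← R4 + 6·R1.
R5 ← R5 − 2·R1.
R2 ← R2 / (15/4).
R1 ← R1 − 3/4·R2.
R3 ← R3 − 1/2·R2.
R4 ← R4 − 3/2·R2.
R5 ← R5 + 3/2·R2.
R3 ← R3 / (-53/5).
R1 ← R1 − 8/5·R3.
R2 ← R2 + 4/5·R3.
R4 ← R4 − 41/5·R3.
R5 ← R5 + 41/5·R3.
R4 ← R4 / (-115/53).
R1 ← R1 + 100/53·R4.
R2 ← R2 − 103/53·R4.
R3 ← R3 − 36/53·R4.
R5 ← R5 − 115/53·R4.
Row 5 reduces to 0 = -1, a contradiction. The system is inconsistent.

no solution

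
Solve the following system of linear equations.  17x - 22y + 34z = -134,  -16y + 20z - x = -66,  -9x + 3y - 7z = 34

infinitely many solutions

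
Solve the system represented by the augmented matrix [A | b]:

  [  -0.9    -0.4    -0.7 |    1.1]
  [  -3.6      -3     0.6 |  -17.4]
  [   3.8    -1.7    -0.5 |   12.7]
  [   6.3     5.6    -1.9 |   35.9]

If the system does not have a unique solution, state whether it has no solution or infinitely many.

Row-reduce the augmented matrix:
R1 ← R1 / (-9/10).
R2 ← R2 + 18/5·R1.
R3 ← R3 − 19/5·R1.
R4 ← R4 − 63/10·R1.
R2 ← R2 / (-7/5).
R1 ← R1 − 4/9·R2.
R3 ← R3 + 61/18·R2.
R4 ← R4 − 14/5·R2.
R3 ← R3 / (-409/35).
R1 ← R1 − 13/7·R3.
R2 ← R2 + 17/7·R3.
R4 reduces to 0 = 0, so the extra equation is consistent.
Reading off the reduced rows gives x_1 = 3, x_2 = 1, x_3 = -6.

x_1 = 3, x_2 = 1, x_3 = -6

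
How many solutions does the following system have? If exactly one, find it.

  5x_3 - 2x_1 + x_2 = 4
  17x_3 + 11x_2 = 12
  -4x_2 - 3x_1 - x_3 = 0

infinitely many solutions

Row-reduce:
R1 ← R1 / (-2).
R3 ← R3 + 3·R1.
R2 ← R2 / (11).
R1 ← R1 + 1/2·R2.
R3 ← R3 + 11/2·R2.
Rank is 2 with 3 unknowns, leaving x_3 free.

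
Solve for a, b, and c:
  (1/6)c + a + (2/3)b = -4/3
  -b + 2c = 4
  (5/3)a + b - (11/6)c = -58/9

a = -5/3, b = 0, c = 2

Row-reduce the augmented matrix:
R3 ← R3 − 5/3·R1.
R2 ← R2 / (-1).
R1 ← R1 − 2/3·R2.
R3 ← R3 + 1/9·R2.
R3 ← R3 / (-7/3).
R1 ← R1 − 3/2·R3.
R2 ← R2 + 2·R3.
Reading off the reduced rows gives a = -5/3, b = 0, c = 2.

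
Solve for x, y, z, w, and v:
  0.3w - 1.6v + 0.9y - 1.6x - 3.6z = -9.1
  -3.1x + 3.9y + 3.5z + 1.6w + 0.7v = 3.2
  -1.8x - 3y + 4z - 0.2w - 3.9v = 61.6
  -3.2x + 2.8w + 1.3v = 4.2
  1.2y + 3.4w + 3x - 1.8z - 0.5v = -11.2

x = -2, y = -5, z = 5, w = 2, v = -6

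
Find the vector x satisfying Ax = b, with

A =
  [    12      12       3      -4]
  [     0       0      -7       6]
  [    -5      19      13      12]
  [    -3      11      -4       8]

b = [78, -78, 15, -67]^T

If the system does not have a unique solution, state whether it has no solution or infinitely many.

Row-reduce the augmented matrix:
R1 ← R1 / (12).
R3 ← R3 + 5·R1.
R4 ← R4 + 3·R1.
Swap R2 and R3.
R2 ← R2 / (24).
R1 ← R1 − 1·R2.
R4 ← R4 − 14·R2.
R3 ← R3 / (-7).
R1 ← R1 + 11/32·R3.
R2 ← R2 − 19/32·R3.
R4 ← R4 + 185/16·R3.
R4 ← R4 / (-4505/504).
R1 ← R1 + 1067/1008·R4.
R2 ← R2 − 947/1008·R4.
R3 ← R3 + 6/7·R4.
Reading off the reduced rows gives x_1 = 2, x_2 = 1, x_3 = 6, x_4 = -6.

x_1 = 2, x_2 = 1, x_3 = 6, x_4 = -6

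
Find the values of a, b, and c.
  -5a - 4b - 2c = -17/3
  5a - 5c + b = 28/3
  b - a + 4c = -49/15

a = 13/5, b = -2, c = 1/3

Row-reduce the augmented matrix:
R1 ← R1 / (-5).
R2 ← R2 − 5·R1.
R3 ← R3 + 1·R1.
R2 ← R2 / (-3).
R1 ← R1 − 4/5·R2.
R3 ← R3 − 9/5·R2.
R3 ← R3 / (1/5).
R1 ← R1 + 22/15·R3.
R2 ← R2 − 7/3·R3.
Reading off the reduced rows gives a = 13/5, b = -2, c = 1/3.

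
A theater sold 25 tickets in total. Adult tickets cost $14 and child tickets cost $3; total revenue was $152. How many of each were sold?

Let a = adult tickets, c = child tickets.
  a + c = 25
  14a + 3c = 152
Row-reduce the augmented matrix:
R2 ← R2 − 14·R1.
R2 ← R2 / (-11).
R1 ← R1 − 1·R2.
Reading off the reduced rows gives a = 7, c = 18.

adult tickets: 7, child tickets: 18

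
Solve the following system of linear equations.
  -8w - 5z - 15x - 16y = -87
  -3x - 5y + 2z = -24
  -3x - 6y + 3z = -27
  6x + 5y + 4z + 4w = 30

infinitely many solutions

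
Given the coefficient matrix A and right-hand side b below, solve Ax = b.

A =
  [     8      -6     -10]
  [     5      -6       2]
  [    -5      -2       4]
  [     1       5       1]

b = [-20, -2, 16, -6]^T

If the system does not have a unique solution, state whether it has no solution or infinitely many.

x_1 = -2, x_2 = -1, x_3 = 1

Row-reduce the augmented matrix:
R1 ← R1 / (8).
R2 ← R2 − 5·R1.
R3 ← R3 + 5·R1.
R4 ← R4 − 1·R1.
R2 ← R2 / (-9/4).
R1 ← R1 + 3/4·R2.
R3 ← R3 + 23/4·R2.
R4 ← R4 − 23/4·R2.
R3 ← R3 / (-70/3).
R1 ← R1 + 4·R3.
R2 ← R2 + 11/3·R3.
R4 ← R4 − 70/3·R3.
R4 reduces to 0 = 0, so the extra equation is consistent.
Reading off the reduced rows gives x_1 = -2, x_2 = -1, x_3 = 1.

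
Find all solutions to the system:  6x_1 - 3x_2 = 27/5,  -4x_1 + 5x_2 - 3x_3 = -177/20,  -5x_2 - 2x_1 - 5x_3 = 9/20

x_1 = 2/5, x_2 = -1, x_3 = 3/4

Row-reduce the augmented matrix:
R1 ← R1 / (6).
R2 ← R2 + 4·R1.
R3 ← R3 + 2·R1.
R2 ← R2 / (3).
R1 ← R1 + 1/2·R2.
R3 ← R3 + 6·R2.
R3 ← R3 / (-11).
R1 ← R1 + 1/2·R3.
R2 ← R2 + 1·R3.
Reading off the reduced rows gives x_1 = 2/5, x_2 = -1, x_3 = 3/4.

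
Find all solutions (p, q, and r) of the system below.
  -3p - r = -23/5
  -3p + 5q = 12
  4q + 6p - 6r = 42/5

p = 1, q = 3, r = 8/5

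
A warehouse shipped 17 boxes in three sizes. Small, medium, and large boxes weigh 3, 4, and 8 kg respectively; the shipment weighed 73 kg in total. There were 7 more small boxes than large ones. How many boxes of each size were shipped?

Let s = small boxes, m = medium boxes, l = large boxes.
  s + m + l = 17
  3s + 4m + 8l = 73
  s - l = 7
Row-reduce the augmented matrix:
R2 ← R2 − 3·R1.
R3 ← R3 − 1·R1.
R1 ← R1 − 1·R2.
R3 ← R3 + 1·R2.
R3 ← R3 / (3).
R1 ← R1 + 4·R3.
R2 ← R2 − 5·R3.
Reading off the reduced rows gives s = 11, m = 2, l = 4.

small boxes: 11, medium boxes: 2, large boxes: 4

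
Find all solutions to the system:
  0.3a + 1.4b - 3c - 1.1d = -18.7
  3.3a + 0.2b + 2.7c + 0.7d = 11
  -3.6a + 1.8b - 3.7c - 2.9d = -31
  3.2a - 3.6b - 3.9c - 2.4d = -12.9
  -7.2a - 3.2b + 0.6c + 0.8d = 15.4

a = 0, b = -3, c = 3, d = 5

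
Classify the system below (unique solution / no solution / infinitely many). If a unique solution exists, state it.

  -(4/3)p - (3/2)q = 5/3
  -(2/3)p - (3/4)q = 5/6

infinitely many solutions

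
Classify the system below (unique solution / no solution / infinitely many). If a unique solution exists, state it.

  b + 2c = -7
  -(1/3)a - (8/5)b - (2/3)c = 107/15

Row-reduce:
Swap R1 and R2.
R1 ← R1 / (-1/3).
R1 ← R1 − 24/5·R2.
Rank is 2 with 3 unknowns, leaving c free.

infinitely many solutions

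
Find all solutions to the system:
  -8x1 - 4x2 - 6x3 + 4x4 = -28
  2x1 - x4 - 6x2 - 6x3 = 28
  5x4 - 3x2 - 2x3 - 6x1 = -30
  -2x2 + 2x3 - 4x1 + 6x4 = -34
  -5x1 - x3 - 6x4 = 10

no solution

Row-reduce:
R1 ← R1 / (-8).
R2 ← R2 − 2·R1.
R3 ← R3 + 6·R1.
R4 ← R4 + 4·R1.
R5 ← R5 + 5·R1.
R2 ← R2 / (-7).
R1 ← R1 − 1/2·R2.
R5 ← R5 − 5/2·R2.
R3 ← R3 / (5/2).
R1 ← R1 − 3/14·R3.
R2 ← R2 − 15/14·R3.
R4 ← R4 − 5·R3.
R5 ← R5 − 1/14·R3.
Swap R4 and R5.
R4 ← R4 / (-599/70).
R1 ← R1 + 47/70·R4.
R2 ← R2 + 6/7·R4.
R3 ← R3 − 4/5·R4.
Row 5 reduces to 0 = -2, a contradiction. The system is inconsistent.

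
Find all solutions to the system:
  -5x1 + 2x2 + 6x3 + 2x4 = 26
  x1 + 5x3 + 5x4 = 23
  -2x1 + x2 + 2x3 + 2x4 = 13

infinitely many solutions

Row-reduce:
R1 ← R1 / (-5).
R2 ← R2 − 1·R1.
R3 ← R3 + 2·R1.
R2 ← R2 / (2/5).
R1 ← R1 + 2/5·R2.
R3 ← R3 − 1/5·R2.
R3 ← R3 / (-7/2).
R1 ← R1 − 5·R3.
R2 ← R2 − 31/2·R3.
Rank is 3 with 4 unknowns, leaving x4 free.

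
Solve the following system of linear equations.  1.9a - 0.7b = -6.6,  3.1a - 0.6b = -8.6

Row-reduce the augmented matrix:
R1 ← R1 / (19/10).
R2 ← R2 − 31/10·R1.
R2 ← R2 / (103/190).
R1 ← R1 + 7/19·R2.
Reading off the reduced rows gives a = -2, b = 4.

a = -2, b = 4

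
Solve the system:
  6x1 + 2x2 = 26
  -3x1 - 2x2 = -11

x1 = 5, x2 = -2

Row-reduce the augmented matrix:
R1 ← R1 / (6).
R2 ← R2 + 3·R1.
R2 ← R2 / (-1).
R1 ← R1 − 1/3·R2.
Reading off the reduced rows gives x1 = 5, x2 = -2.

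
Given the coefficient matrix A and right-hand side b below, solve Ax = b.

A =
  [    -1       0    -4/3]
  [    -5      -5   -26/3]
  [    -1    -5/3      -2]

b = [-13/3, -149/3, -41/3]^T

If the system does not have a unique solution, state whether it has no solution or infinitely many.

Row-reduce:
R1 ← R1 / (-1).
R2 ← R2 + 5·R1.
R3 ← R3 + 1·R1.
R2 ← R2 / (-5).
R3 ← R3 + 5/3·R2.
Rank is 2 with 3 unknowns, leaving x_3 free.

infinitely many solutions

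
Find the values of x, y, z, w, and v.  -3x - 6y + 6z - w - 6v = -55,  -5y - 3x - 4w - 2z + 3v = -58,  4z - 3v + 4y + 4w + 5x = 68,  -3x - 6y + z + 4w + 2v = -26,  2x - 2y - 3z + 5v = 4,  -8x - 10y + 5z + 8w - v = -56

Row-reduce the augmented matrix:
R1 ← R1 / (-3).
R2 ← R2 + 3·R1.
R3 ← R3 − 5·R1.
R4 ← R4 + 3·R1.
R5 ← R5 − 2·R1.
R6 ← R6 + 8·R1.
R1 ← R1 − 2·R2.
R3 ← R3 + 6·R2.
R5 ← R5 + 6·R2.
R6 ← R6 − 6·R2.
R3 ← R3 / (-34).
R1 ← R1 − 14·R3.
R2 ← R2 + 8·R3.
R4 ← R4 + 5·R3.
R5 ← R5 + 47·R3.
R6 ← R6 − 37·R3.
R4 ← R4 / (745/102).
R1 ← R1 + 2/17·R4.
R2 ← R2 − 35/51·R4.
R3 ← R3 − 47/102·R4.
R5 ← R5 − 305/102·R4.
R6 ← R6 − 395/34·R4.
R5 ← R5 / (-370/149).
R1 ← R1 − 681/745·R5.
R2 ← R2 + 124/149·R5.
R3 ← R3 + 991/745·R5.
R4 ← R4 − 201/745·R5.
R6 ← R6 − 370/149·R5.
R6 reduces to 0 = 0, so the extra equation is consistent.
Reading off the reduced rows gives x = 5, y = 6, z = 3, w = 4, v = 3.

x = 5, y = 6, z = 3, w = 4, v = 3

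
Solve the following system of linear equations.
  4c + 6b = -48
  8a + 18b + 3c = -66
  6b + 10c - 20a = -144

Row-reduce the augmented matrix:
Swap R1 and R2.
R1 ← R1 / (8).
R3 ← R3 + 20·R1.
R2 ← R2 / (6).
R1 ← R1 − 9/4·R2.
R3 ← R3 − 51·R2.
R3 ← R3 / (-33/2).
R1 ← R1 + 9/8·R3.
R2 ← R2 − 2/3·R3.
Reading off the reduced rows gives a = 3, b = -4, c = -6.

a = 3, b = -4, c = -6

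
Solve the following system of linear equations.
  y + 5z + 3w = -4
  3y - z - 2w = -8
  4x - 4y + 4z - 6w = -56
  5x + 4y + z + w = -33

x = -6, y = -1, z = -3, w = 4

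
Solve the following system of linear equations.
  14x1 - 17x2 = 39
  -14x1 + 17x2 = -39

Row-reduce:
R1 ← R1 / (14).
R2 ← R2 + 14·R1.
Rank is 1 with 2 unknowns, leaving x2 free.

infinitely many solutions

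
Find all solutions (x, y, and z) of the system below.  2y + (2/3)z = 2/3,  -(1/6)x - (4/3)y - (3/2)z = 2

Row-reduce:
Swap R1 and R2.
R1 ← R1 / (-1/6).
R2 ← R2 / (2).
R1 ← R1 − 8·R2.
Rank is 2 with 3 unknowns, leaving z free.

infinitely many solutions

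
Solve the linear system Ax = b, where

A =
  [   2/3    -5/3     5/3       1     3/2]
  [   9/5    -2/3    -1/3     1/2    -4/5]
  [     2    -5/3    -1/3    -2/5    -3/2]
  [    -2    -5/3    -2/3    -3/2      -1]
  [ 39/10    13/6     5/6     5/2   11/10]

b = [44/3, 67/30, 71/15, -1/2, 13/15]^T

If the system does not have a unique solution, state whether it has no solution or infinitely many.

no solution

Row-reduce:
R1 ← R1 / (2/3).
R2 ← R2 − 9/5·R1.
R3 ← R3 − 2·R1.
R4 ← R4 + 2·R1.
R5 ← R5 − 39/10·R1.
R2 ← R2 / (23/6).
R1 ← R1 + 5/2·R2.
R3 ← R3 − 10/3·R2.
R4 ← R4 + 20/3·R2.
R5 ← R5 − 143/12·R2.
R3 ← R3 / (-26/23).
R1 ← R1 + 15/23·R3.
R2 ← R2 + 29/23·R3.
R4 ← R4 + 281/69·R3.
R5 ← R5 − 281/46·R3.
R4 ← R4 / (197/65).
R1 ← R1 − 12/13·R4.
R2 ← R2 − 141/130·R4.
R3 ← R3 − 171/130·R4.
R5 ← R5 + 591/130·R4.
Row 5 reduces to 0 = -1, a contradiction. The system is inconsistent.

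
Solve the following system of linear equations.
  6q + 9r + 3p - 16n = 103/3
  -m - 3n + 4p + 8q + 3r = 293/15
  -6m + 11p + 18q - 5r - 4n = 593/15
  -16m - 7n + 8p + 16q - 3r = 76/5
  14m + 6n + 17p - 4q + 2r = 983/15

Row-reduce the augmented matrix:
Swap R1 and R2.
R1 ← R1 / (-1).
R3 ← R3 + 6·R1.
R4 ← R4 + 16·R1.
R5 ← R5 − 14·R1.
R2 ← R2 / (-16).
R1 ← R1 − 3·R2.
R3 ← R3 − 14·R2.
R4 ← R4 − 41·R2.
R5 ← R5 + 36·R2.
R3 ← R3 / (-83/8).
R1 ← R1 + 55/16·R3.
R2 ← R2 + 3/16·R3.
R4 ← R4 + 773/16·R3.
R5 ← R5 − 265/4·R3.
R4 ← R4 / (1546/83).
R1 ← R1 − 110/83·R4.
R2 ← R2 − 6/83·R4.
R3 ← R3 − 198/83·R4.
R5 ← R5 + 5274/83·R4.
R5 ← R5 / (55758/773).
R1 ← R1 − 522/773·R5.
R2 ← R2 + 351/773·R5.
R3 ← R3 + 3080/773·R5.
R4 ← R4 − 3527/1546·R5.
Reading off the reduced rows gives m = 9/5, n = -4/3, p = 3, q = 2/3, r = 0.

m = 9/5, n = -4/3, p = 3, q = 2/3, r = 0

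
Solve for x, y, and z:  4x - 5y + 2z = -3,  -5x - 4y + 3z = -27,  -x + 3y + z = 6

x = 3, y = 3, z = 0

Row-reduce the augmented matrix:
R1 ← R1 / (4).
R2 ← R2 + 5·R1.
R3 ← R3 + 1·R1.
R2 ← R2 / (-41/4).
R1 ← R1 + 5/4·R2.
R3 ← R3 − 7/4·R2.
R3 ← R3 / (100/41).
R1 ← R1 + 7/41·R3.
R2 ← R2 + 22/41·R3.
Reading off the reduced rows gives x = 3, y = 3, z = 0.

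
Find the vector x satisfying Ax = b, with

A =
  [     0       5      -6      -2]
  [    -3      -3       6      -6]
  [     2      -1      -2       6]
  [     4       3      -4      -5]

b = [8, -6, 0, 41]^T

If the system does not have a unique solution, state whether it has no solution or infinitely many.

Row-reduce the augmented matrix:
Swap R1 and R2.
R1 ← R1 / (-3).
R3 ← R3 − 2·R1.
R4 ← R4 − 4·R1.
R2 ← R2 / (5).
R1 ← R1 − 1·R2.
R3 ← R3 + 3·R2.
R4 ← R4 + 1·R2.
R3 ← R3 / (-8/5).
R1 ← R1 + 4/5·R3.
R2 ← R2 + 6/5·R3.
R4 ← R4 − 14/5·R3.
R4 ← R4 / (-12).
R1 ← R1 − 2·R4.
R2 ← R2 + 1·R4.
R3 ← R3 + 1/2·R4.
Reading off the reduced rows gives x_1 = 6, x_2 = -2, x_3 = -2, x_4 = -3.

x_1 = 6, x_2 = -2, x_3 = -2, x_4 = -3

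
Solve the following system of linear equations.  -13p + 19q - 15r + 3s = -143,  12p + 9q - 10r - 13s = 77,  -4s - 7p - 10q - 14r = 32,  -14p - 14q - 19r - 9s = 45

p = 4, q = -4, r = 0, s = -5

Row-reduce the augmented matrix:
R1 ← R1 / (-13).
R2 ← R2 − 12·R1.
R3 ← R3 + 7·R1.
R4 ← R4 + 14·R1.
R2 ← R2 / (345/13).
R1 ← R1 + 19/13·R2.
R3 ← R3 + 263/13·R2.
R4 ← R4 + 448/13·R2.
R3 ← R3 / (-1663/69).
R1 ← R1 + 11/69·R3.
R2 ← R2 + 62/69·R3.
R4 ← R4 + 2333/69·R3.
R4 ← R4 / (-11137/1663).
R1 ← R1 + 5866/8315·R4.
R2 ← R2 − 953/8315·R4.
R3 ← R3 − 4628/8315·R4.
Reading off the reduced rows gives p = 4, q = -4, r = 0, s = -5.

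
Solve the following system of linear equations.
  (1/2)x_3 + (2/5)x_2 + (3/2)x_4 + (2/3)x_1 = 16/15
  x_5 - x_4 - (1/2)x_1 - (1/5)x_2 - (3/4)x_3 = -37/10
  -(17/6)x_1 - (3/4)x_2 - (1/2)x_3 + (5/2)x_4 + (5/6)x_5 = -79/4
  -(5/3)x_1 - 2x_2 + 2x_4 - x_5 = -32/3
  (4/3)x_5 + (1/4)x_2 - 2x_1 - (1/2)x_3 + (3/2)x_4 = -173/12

Row-reduce:
R1 ← R1 / (2/3).
R2 ← R2 + 1/2·R1.
R3 ← R3 + 17/6·R1.
R4 ← R4 + 5/3·R1.
R5 ← R5 + 2·R1.
R2 ← R2 / (1/10).
R1 ← R1 − 3/5·R2.
R3 ← R3 − 19/20·R2.
R4 ← R4 + 1·R2.
R5 ← R5 − 29/20·R2.
R3 ← R3 / (83/16).
R1 ← R1 − 3·R3.
R2 ← R2 + 15/4·R3.
R4 ← R4 + 5/2·R3.
R5 ← R5 − 103/16·R3.
R4 ← R4 / (1777/166).
R1 ← R1 + 489/166·R4.
R2 ← R2 − 565/83·R4.
R3 ← R3 − 123/83·R4.
R5 ← R5 + 1777/332·R4.
Rank is 4 with 5 unknowns, leaving x_5 free.

infinitely many solutions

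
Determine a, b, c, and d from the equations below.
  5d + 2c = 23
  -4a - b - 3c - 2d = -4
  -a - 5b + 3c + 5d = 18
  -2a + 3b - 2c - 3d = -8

Row-reduce the augmented matrix:
Swap R1 and R2.
R1 ← R1 / (-4).
R3 ← R3 + 1·R1.
R4 ← R4 + 2·R1.
Swap R2 and R3.
R2 ← R2 / (-19/4).
R1 ← R1 − 1/4·R2.
R4 ← R4 − 7/2·R2.
R3 ← R3 / (2).
R1 ← R1 − 18/19·R3.
R2 ← R2 + 15/19·R3.
R4 ← R4 − 43/19·R3.
R4 ← R4 / (-137/38).
R1 ← R1 + 30/19·R4.
R2 ← R2 − 31/38·R4.
R3 ← R3 − 5/2·R4.
Reading off the reduced rows gives a = -1, b = 1, c = -1, d = 5.

a = -1, b = 1, c = -1, d = 5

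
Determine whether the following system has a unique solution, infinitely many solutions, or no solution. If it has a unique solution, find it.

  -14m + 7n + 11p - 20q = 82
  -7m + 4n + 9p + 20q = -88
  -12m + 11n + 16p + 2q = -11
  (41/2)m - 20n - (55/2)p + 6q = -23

no solution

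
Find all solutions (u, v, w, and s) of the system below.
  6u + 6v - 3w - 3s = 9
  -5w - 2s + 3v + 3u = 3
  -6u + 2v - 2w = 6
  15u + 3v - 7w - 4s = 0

no solution

Row-reduce:
R1 ← R1 / (6).
R2 ← R2 − 3·R1.
R3 ← R3 + 6·R1.
R4 ← R4 − 15·R1.
Swap R2 and R3.
R2 ← R2 / (8).
R1 ← R1 − 1·R2.
R4 ← R4 + 12·R2.
R3 ← R3 / (-7/2).
R1 ← R1 − 1/8·R3.
R2 ← R2 + 5/8·R3.
R4 ← R4 + 7·R3.
Row 4 reduces to 0 = 3, a contradiction. The system is inconsistent.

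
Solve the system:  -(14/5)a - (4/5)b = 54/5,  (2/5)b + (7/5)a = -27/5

Row-reduce:
R1 ← R1 / (-14/5).
R2 ← R2 − 7/5·R1.
Rank is 1 with 2 unknowns, leaving b free.

infinitely many solutions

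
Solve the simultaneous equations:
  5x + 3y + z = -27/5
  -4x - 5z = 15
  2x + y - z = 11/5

x = 0, y = -4/5, z = -3

Row-reduce the augmented matrix:
R1 ← R1 / (5).
R2 ← R2 + 4·R1.
R3 ← R3 − 2·R1.
R2 ← R2 / (12/5).
R1 ← R1 − 3/5·R2.
R3 ← R3 + 1/5·R2.
R3 ← R3 / (-7/4).
R1 ← R1 − 5/4·R3.
R2 ← R2 + 7/4·R3.
Reading off the reduced rows gives x = 0, y = -4/5, z = -3.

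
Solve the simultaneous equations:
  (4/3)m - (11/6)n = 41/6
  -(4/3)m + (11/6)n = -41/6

Row-reduce:
R1 ← R1 / (4/3).
R2 ← R2 + 4/3·R1.
Rank is 1 with 2 unknowns, leaving n free.

infinitely many solutions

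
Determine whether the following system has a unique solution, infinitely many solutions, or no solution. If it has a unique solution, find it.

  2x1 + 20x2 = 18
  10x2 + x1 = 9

infinitely many solutions

Row-reduce:
R1 ← R1 / (2).
R2 ← R2 − 1·R1.
Rank is 1 with 2 unknowns, leaving x2 free.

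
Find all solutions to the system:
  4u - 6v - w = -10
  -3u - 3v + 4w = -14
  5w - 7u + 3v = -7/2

Row-reduce:
R1 ← R1 / (4).
R2 ← R2 + 3·R1.
R3 ← R3 + 7·R1.
R2 ← R2 / (-15/2).
R1 ← R1 + 3/2·R2.
R3 ← R3 + 15/2·R2.
Row 3 reduces to 0 = 1/2, a contradiction. The system is inconsistent.

no solution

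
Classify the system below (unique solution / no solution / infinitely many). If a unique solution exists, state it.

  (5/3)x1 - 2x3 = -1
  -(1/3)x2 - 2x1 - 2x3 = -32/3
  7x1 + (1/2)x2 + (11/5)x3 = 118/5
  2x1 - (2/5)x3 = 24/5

no solution

Row-reduce:
R1 ← R1 / (5/3).
R2 ← R2 + 2·R1.
R3 ← R3 − 7·R1.
R4 ← R4 − 2·R1.
R2 ← R2 / (-1/3).
R3 ← R3 − 1/2·R2.
R3 ← R3 / (4).
R1 ← R1 + 6/5·R3.
R2 ← R2 − 66/5·R3.
R4 ← R4 − 2·R3.
Row 4 reduces to 0 = 1, a contradiction. The system is inconsistent.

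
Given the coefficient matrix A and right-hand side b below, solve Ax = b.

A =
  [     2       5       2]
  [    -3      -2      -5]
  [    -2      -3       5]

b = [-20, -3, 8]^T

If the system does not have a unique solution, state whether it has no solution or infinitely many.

x_1 = 5, x_2 = -6, x_3 = 0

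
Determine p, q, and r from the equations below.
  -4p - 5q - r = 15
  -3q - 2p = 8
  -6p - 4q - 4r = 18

p = -1, q = -2, r = -1

Row-reduce the augmented matrix:
R1 ← R1 / (-4).
R2 ← R2 + 2·R1.
R3 ← R3 + 6·R1.
R2 ← R2 / (-1/2).
R1 ← R1 − 5/4·R2.
R3 ← R3 − 7/2·R2.
R1 ← R1 − 3/2·R3.
R2 ← R2 + 1·R3.
Reading off the reduced rows gives p = -1, q = -2, r = -1.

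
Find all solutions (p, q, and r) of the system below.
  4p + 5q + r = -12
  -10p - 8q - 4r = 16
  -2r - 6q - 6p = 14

no solution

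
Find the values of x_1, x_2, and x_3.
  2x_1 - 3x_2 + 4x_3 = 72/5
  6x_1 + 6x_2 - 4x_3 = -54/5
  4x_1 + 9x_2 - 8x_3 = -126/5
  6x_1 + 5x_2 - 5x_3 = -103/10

x_1 = 6/5, x_2 = -2, x_3 = 3/2

Row-reduce the augmented matrix:
R1 ← R1 / (2).
R2 ← R2 − 6·R1.
R3 ← R3 − 4·R1.
R4 ← R4 − 6·R1.
R2 ← R2 / (15).
R1 ← R1 + 3/2·R2.
R3 ← R3 − 15·R2.
R4 ← R4 − 14·R2.
Swap R3 and R4.
R3 ← R3 / (-31/15).
R1 ← R1 − 2/5·R3.
R2 ← R2 + 16/15·R3.
R4 reduces to 0 = 0, so the extra equation is consistent.
Reading off the reduced rows gives x_1 = 6/5, x_2 = -2, x_3 = 3/2.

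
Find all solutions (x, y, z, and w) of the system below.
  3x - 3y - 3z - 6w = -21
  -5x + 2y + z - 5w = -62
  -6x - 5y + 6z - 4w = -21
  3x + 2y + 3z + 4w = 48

Row-reduce the augmented matrix:
R1 ← R1 / (3).
R2 ← R2 + 5·R1.
R3 ← R3 + 6·R1.
R4 ← R4 − 3·R1.
R2 ← R2 / (-3).
R1 ← R1 + 1·R2.
R3 ← R3 + 11·R2.
R4 ← R4 − 5·R2.
R3 ← R3 / (44/3).
R1 ← R1 − 1/3·R3.
R2 ← R2 − 4/3·R3.
R4 ← R4 + 2/3·R3.
R4 ← R4 / (-291/22).
R1 ← R1 − 93/44·R4.
R2 ← R2 − 16/11·R4.
R3 ← R3 − 117/44·R4.
Reading off the reduced rows gives x = 6, y = -3, z = 4, w = 6.

x = 6, y = -3, z = 4, w = 6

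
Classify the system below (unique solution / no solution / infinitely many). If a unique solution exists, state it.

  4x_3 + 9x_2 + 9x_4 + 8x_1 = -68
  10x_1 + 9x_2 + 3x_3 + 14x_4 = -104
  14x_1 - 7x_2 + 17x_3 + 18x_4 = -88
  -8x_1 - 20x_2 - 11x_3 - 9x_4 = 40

x_1 = -6, x_2 = 0, x_3 = 4, x_4 = -4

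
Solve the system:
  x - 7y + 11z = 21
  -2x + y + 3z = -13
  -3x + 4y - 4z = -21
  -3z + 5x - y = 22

no solution

Row-reduce:
R2 ← R2 + 2·R1.
R3 ← R3 + 3·R1.
R4 ← R4 − 5·R1.
R2 ← R2 / (-13).
R1 ← R1 + 7·R2.
R3 ← R3 + 17·R2.
R4 ← R4 − 34·R2.
R3 ← R3 / (-48/13).
R1 ← R1 + 32/13·R3.
R2 ← R2 + 25/13·R3.
R4 ← R4 − 96/13·R3.
Row 4 reduces to 0 = 1, a contradiction. The system is inconsistent.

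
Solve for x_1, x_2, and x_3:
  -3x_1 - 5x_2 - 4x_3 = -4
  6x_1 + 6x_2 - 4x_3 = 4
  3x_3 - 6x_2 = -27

x_1 = -4, x_2 = 4, x_3 = -1

Row-reduce the augmented matrix:
R1 ← R1 / (-3).
R2 ← R2 − 6·R1.
R2 ← R2 / (-4).
R1 ← R1 − 5/3·R2.
R3 ← R3 + 6·R2.
R3 ← R3 / (21).
R1 ← R1 + 11/3·R3.
R2 ← R2 − 3·R3.
Reading off the reduced rows gives x_1 = -4, x_2 = 4, x_3 = -1.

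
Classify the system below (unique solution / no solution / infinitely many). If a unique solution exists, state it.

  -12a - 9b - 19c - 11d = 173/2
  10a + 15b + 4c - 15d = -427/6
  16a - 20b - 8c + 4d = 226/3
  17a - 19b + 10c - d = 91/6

Row-reduce the augmented matrix:
R1 ← R1 / (-12).
R2 ← R2 − 10·R1.
R3 ← R3 − 16·R1.
R4 ← R4 − 17·R1.
R2 ← R2 / (15/2).
R1 ← R1 − 3/4·R2.
R3 ← R3 + 32·R2.
R4 ← R4 + 127/4·R2.
R3 ← R3 / (-3772/45).
R1 ← R1 − 83/30·R3.
R2 ← R2 + 71/45·R3.
R4 ← R4 + 6031/90·R3.
R4 ← R4 / (-26338/943).
R1 ← R1 + 398/943·R4.
R2 ← R2 + 1019/943·R4.
R3 ← R3 − 1280/943·R4.
Reading off the reduced rows gives a = -2/3, b = -3, c = -3, d = 1/2.

a = -2/3, b = -3, c = -3, d = 1/2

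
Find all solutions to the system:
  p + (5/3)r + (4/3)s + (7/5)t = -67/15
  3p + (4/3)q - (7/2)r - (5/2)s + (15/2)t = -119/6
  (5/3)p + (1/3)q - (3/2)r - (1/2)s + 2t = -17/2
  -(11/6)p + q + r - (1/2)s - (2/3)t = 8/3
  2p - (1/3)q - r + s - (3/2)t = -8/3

no solution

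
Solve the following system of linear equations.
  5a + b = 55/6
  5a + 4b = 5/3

From equation 1: b = 55/6 − 5·a.
Substitute into equation 2 and solve: a = 7/3.
Then b = -5/2.

a = 7/3, b = -5/2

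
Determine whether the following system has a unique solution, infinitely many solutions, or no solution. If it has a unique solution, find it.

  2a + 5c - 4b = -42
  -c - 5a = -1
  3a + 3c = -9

Row-reduce the augmented matrix:
R1 ← R1 / (2).
R2 ← R2 + 5·R1.
R3 ← R3 − 3·R1.
R2 ← R2 / (-10).
R1 ← R1 + 2·R2.
R3 ← R3 − 6·R2.
R3 ← R3 / (12/5).
R1 ← R1 − 1/5·R3.
R2 ← R2 + 23/20·R3.
Reading off the reduced rows gives a = 1, b = 6, c = -4.

a = 1, b = 6, c = -4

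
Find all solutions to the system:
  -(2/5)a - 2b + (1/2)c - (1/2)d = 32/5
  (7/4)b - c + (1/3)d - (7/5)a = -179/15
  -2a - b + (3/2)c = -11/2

Row-reduce:
R1 ← R1 / (-2/5).
R2 ← R2 + 7/5·R1.
R3 ← R3 + 2·R1.
R2 ← R2 / (35/4).
R1 ← R1 − 5·R2.
R3 ← R3 − 9·R2.
R3 ← R3 / (64/35).
R1 ← R1 − 9/28·R3.
R2 ← R2 + 11/35·R3.
Rank is 3 with 4 unknowns, leaving d free.

infinitely many solutions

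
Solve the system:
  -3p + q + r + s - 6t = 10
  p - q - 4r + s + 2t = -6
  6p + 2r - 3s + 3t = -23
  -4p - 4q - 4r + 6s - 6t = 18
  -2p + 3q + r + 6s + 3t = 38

p = -3, q = 1, r = 2, s = 4, t = 1

Row-reduce the augmented matrix:
R1 ← R1 / (-3).
R2 ← R2 − 1·R1.
R3 ← R3 − 6·R1.
R4 ← R4 + 4·R1.
R5 ← R5 + 2·R1.
R2 ← R2 / (-2/3).
R1 ← R1 + 1/3·R2.
R3 ← R3 − 2·R2.
R4 ← R4 + 16/3·R2.
R5 ← R5 − 7/3·R2.
R3 ← R3 / (-7).
R1 ← R1 − 3/2·R3.
R2 ← R2 − 11/2·R3.
R4 ← R4 − 24·R3.
R5 ← R5 + 25/2·R3.
R4 ← R4 / (30/7).
R1 ← R1 + 5/14·R4.
R2 ← R2 − 5/14·R4.
R3 ← R3 + 3/7·R4.
R5 ← R5 − 65/14·R4.
R5 ← R5 / (163/3).
R1 ← R1 + 7/3·R5.
R2 ← R2 + 14/3·R5.
R3 ← R3 + 8/5·R5.
R4 ← R4 + 101/15·R5.
Reading off the reduced rows gives p = -3, q = 1, r = 2, s = 4, t = 1.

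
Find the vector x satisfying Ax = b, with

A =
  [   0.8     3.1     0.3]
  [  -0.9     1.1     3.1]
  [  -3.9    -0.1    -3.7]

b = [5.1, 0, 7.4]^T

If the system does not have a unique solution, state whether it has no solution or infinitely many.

Row-reduce the augmented matrix:
R1 ← R1 / (4/5).
R2 ← R2 + 9/10·R1.
R3 ← R3 + 39/10·R1.
R2 ← R2 / (367/80).
R1 ← R1 − 31/8·R2.
R3 ← R3 − 1201/80·R2.
R3 ← R3 / (-24748/1835).
R1 ← R1 + 928/367·R3.
R2 ← R2 − 275/367·R3.
Reading off the reduced rows gives x_1 = -1, x_2 = 2, x_3 = -1.

x_1 = -1, x_2 = 2, x_3 = -1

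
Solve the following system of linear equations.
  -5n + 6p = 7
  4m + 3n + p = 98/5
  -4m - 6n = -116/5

Row-reduce the augmented matrix:
Swap R1 and R2.
R1 ← R1 / (4).
R3 ← R3 + 4·R1.
R2 ← R2 / (-5).
R1 ← R1 − 3/4·R2.
R3 ← R3 + 3·R2.
R3 ← R3 / (-13/5).
R1 ← R1 − 23/20·R3.
R2 ← R2 + 6/5·R3.
Reading off the reduced rows gives m = 5/2, n = 11/5, p = 3.

m = 5/2, n = 11/5, p = 3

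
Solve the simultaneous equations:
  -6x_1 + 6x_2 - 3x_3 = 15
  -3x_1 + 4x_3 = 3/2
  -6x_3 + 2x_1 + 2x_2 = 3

x_1 = -1/2, x_2 = 2, x_3 = 0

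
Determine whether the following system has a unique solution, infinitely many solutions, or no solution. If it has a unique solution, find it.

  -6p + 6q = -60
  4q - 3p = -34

Row-reduce the augmented matrix:
R1 ← R1 / (-6).
R2 ← R2 + 3·R1.
R1 ← R1 + 1·R2.
Reading off the reduced rows gives p = 6, q = -4.

p = 6, q = -4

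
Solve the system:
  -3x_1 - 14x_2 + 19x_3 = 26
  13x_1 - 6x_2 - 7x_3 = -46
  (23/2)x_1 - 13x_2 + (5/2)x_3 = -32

no solution

Row-reduce:
R1 ← R1 / (-3).
R2 ← R2 − 13·R1.
R3 ← R3 − 23/2·R1.
R2 ← R2 / (-200/3).
R1 ← R1 − 14/3·R2.
R3 ← R3 + 200/3·R2.
Row 3 reduces to 0 = 1, a contradiction. The system is inconsistent.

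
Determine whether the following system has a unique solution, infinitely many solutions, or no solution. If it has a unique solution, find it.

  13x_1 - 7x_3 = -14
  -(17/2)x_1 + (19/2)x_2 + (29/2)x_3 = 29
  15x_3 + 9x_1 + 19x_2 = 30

Row-reduce:
R1 ← R1 / (13).
R2 ← R2 + 17/2·R1.
R3 ← R3 − 9·R1.
R2 ← R2 / (19/2).
R3 ← R3 − 19·R2.
Rank is 2 with 3 unknowns, leaving x_3 free.

infinitely many solutions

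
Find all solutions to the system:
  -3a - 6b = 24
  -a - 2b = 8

Row-reduce:
R1 ← R1 / (-3).
R2 ← R2 + 1·R1.
Rank is 1 with 2 unknowns, leaving b free.

infinitely many solutions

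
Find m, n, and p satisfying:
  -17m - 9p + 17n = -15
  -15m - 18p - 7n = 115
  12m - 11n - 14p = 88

m = -1, n = -4, p = -4

Row-reduce the augmented matrix:
R1 ← R1 / (-17).
R2 ← R2 + 15·R1.
R3 ← R3 − 12·R1.
R2 ← R2 / (-22).
R1 ← R1 + 1·R2.
R3 ← R3 − 1·R2.
R3 ← R3 / (-7783/374).
R1 ← R1 − 369/374·R3.
R2 ← R2 − 171/374·R3.
Reading off the reduced rows gives m = -1, n = -4, p = -4.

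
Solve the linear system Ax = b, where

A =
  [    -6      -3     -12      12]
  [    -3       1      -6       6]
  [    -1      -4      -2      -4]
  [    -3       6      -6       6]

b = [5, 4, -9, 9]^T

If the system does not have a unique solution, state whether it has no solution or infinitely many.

no solution

Row-reduce:
R1 ← R1 / (-6).
R2 ← R2 + 3·R1.
R3 ← R3 + 1·R1.
R4 ← R4 + 3·R1.
R2 ← R2 / (5/2).
R1 ← R1 − 1/2·R2.
R3 ← R3 + 7/2·R2.
R4 ← R4 − 15/2·R2.
R3 ← R3 / (-6).
R1 ← R1 + 2·R3.
Row 4 reduces to 0 = 2, a contradiction. The system is inconsistent.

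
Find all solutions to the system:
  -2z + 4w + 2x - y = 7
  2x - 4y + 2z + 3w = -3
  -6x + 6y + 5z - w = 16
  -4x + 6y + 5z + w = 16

x = -3, y = 1, z = -1, w = 3

Row-reduce the augmented matrix:
R1 ← R1 / (2).
R2 ← R2 − 2·R1.
R3 ← R3 + 6·R1.
R4 ← R4 + 4·R1.
R2 ← R2 / (-3).
R1 ← R1 + 1/2·R2.
R3 ← R3 − 3·R2.
R4 ← R4 − 4·R2.
R3 ← R3 / (3).
R1 ← R1 + 5/3·R3.
R2 ← R2 + 4/3·R3.
R4 ← R4 − 19/3·R3.
R4 ← R4 / (-121/9).
R1 ← R1 − 139/18·R4.
R2 ← R2 − 43/9·R4.
R3 ← R3 − 10/3·R4.
Reading off the reduced rows gives x = -3, y = 1, z = -1, w = 3.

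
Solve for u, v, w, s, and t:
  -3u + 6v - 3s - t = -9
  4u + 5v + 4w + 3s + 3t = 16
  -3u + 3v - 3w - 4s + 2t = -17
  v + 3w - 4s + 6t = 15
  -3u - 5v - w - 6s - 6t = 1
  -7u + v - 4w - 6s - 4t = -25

u = 2, v = -1, w = 4, s = -1, t = 0

Row-reduce the augmented matrix:
R1 ← R1 / (-3).
R2 ← R2 − 4·R1.
R3 ← R3 + 3·R1.
R5 ← R5 + 3·R1.
R6 ← R6 + 7·R1.
R2 ← R2 / (13).
R1 ← R1 + 2·R2.
R3 ← R3 + 3·R2.
R4 ← R4 − 1·R2.
R5 ← R5 + 11·R2.
R6 ← R6 + 13·R2.
R3 ← R3 / (-27/13).
R1 ← R1 − 8/13·R3.
R2 ← R2 − 4/13·R3.
R4 ← R4 − 35/13·R3.
R5 ← R5 − 31/13·R3.
R4 ← R4 / (-149/27).
R1 ← R1 − 13/27·R4.
R2 ← R2 + 7/27·R4.
R3 ← R3 − 16/27·R4.
R5 ← R5 + 142/27·R4.
R5 ← R5 / (-4238/447).
R1 ← R1 − 1112/447·R5.
R2 ← R2 − 22/149·R5.
R3 ← R3 + 236/447·R5.
R4 ← R4 + 277/149·R5.
R6 reduces to 0 = 0, so the extra equation is consistent.
Reading off the reduced rows gives u = 2, v = -1, w = 4, s = -1, t = 0.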